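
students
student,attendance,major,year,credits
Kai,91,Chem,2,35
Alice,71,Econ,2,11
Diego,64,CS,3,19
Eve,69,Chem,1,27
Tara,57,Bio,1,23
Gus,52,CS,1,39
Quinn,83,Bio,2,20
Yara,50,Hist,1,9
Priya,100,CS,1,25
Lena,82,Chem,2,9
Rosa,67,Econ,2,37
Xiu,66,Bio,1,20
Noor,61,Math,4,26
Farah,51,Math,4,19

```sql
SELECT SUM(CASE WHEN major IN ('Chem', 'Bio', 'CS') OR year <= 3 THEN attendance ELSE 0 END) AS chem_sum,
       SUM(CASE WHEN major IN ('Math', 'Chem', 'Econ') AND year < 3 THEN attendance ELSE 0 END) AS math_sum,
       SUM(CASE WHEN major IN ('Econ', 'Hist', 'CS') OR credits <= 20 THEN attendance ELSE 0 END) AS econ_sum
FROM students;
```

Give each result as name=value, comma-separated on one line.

chem_sum=852, math_sum=380, econ_sum=686

[chem_sum: major IN ('Chem', 'Bio', 'CS') OR year <= 3]
student=Kai: ✓ → 91
student=Alice: ✓ → 71
student=Diego: ✓ → 64
student=Eve: ✓ → 69
student=Tara: ✓ → 57
student=Gus: ✓ → 52
student=Quinn: ✓ → 83
student=Yara: ✓ → 50
student=Priya: ✓ → 100
student=Lena: ✓ → 82
student=Rosa: ✓ → 67
student=Xiu: ✓ → 66
student=Noor: ✗
student=Farah: ✗
chem_sum = 91 + 71 + 64 + 69 + 57 + 52 + 83 + 50 + 100 + 82 + 67 + 66 = 852
—
[math_sum: major IN ('Math', 'Chem', 'Econ') AND year < 3]
student=Kai: ✓ → 91
student=Alice: ✓ → 71
student=Diego: ✗
student=Eve: ✓ → 69
student=Tara: ✗
student=Gus: ✗
student=Quinn: ✗
student=Yara: ✗
student=Priya: ✗
student=Lena: ✓ → 82
student=Rosa: ✓ → 67
student=Xiu: ✗
student=Noor: ✗
student=Farah: ✗
math_sum = 91 + 71 + 69 + 82 + 67 = 380
—
[econ_sum: major IN ('Econ', 'Hist', 'CS') OR credits <= 20]
student=Kai: ✗
student=Alice: ✓ → 71
student=Diego: ✓ → 64
student=Eve: ✗
student=Tara: ✗
student=Gus: ✓ → 52
student=Quinn: ✓ → 83
student=Yara: ✓ → 50
student=Priya: ✓ → 100
student=Lena: ✓ → 82
student=Rosa: ✓ → 67
student=Xiu: ✓ → 66
student=Noor: ✗
student=Farah: ✓ → 51
econ_sum = 71 + 64 + 52 + 83 + 50 + 100 + 82 + 67 + 66 + 51 = 686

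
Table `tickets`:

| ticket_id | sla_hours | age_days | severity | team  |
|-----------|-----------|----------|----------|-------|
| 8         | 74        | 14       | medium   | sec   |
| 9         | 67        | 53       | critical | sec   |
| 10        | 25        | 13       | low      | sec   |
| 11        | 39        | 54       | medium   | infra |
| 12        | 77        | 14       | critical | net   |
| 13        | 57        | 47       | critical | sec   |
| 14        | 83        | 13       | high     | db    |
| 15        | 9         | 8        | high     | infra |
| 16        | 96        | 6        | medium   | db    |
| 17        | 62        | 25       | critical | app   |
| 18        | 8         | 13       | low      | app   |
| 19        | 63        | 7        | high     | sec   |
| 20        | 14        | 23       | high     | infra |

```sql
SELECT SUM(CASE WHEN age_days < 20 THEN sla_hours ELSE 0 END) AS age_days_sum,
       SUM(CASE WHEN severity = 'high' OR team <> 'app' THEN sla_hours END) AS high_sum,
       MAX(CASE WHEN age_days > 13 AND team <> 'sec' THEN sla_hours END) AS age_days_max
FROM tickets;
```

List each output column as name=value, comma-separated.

age_days_sum=435, high_sum=604, age_days_max=77

[age_days_sum: age_days < 20]
ticket_id=8: ✓ → 74
ticket_id=9: ✗
ticket_id=10: ✓ → 25
ticket_id=11: ✗
ticket_id=12: ✓ → 77
ticket_id=13: ✗
ticket_id=14: ✓ → 83
ticket_id=15: ✓ → 9
ticket_id=16: ✓ → 96
ticket_id=17: ✗
ticket_id=18: ✓ → 8
ticket_id=19: ✓ → 63
ticket_id=20: ✗
age_days_sum = 74 + 25 + 77 + 83 + 9 + 96 + 8 + 63 = 435
—
[high_sum: severity = 'high' OR team <> 'app']
ticket_id=8: ✓ → 74
ticket_id=9: ✓ → 67
ticket_id=10: ✓ → 25
ticket_id=11: ✓ → 39
ticket_id=12: ✓ → 77
ticket_id=13: ✓ → 57
ticket_id=14: ✓ → 83
ticket_id=15: ✓ → 9
ticket_id=16: ✓ → 96
ticket_id=17: ✗
ticket_id=18: ✗
ticket_id=19: ✓ → 63
ticket_id=20: ✓ → 14
high_sum = 74 + 67 + 25 + 39 + 77 + 57 + 83 + 9 + 96 + 63 + 14 = 604
—
[age_days_max: age_days > 13 AND team <> 'sec']
ticket_id=8: ✗
ticket_id=9: ✗
ticket_id=10: ✗
ticket_id=11: ✓ → 39
ticket_id=12: ✓ → 77
ticket_id=13: ✗
ticket_id=14: ✗
ticket_id=15: ✗
ticket_id=16: ✗
ticket_id=17: ✓ → 62
ticket_id=18: ✗
ticket_id=19: ✗
ticket_id=20: ✓ → 14
age_days_max = MAX(39, 77, 62, 14) = 77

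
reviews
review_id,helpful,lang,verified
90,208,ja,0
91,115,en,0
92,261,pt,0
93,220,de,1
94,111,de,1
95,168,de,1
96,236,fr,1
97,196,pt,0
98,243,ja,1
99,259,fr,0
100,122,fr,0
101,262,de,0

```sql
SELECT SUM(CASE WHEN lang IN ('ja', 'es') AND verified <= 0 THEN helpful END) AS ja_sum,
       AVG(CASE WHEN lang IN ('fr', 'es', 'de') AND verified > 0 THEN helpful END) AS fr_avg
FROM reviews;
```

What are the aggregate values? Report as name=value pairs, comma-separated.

ja_sum=208, fr_avg=183.75

[ja_sum: lang IN ('ja', 'es') AND verified <= 0]
review_id=90: ✓ → 208
review_id=91: ✗
review_id=92: ✗
review_id=93: ✗
review_id=94: ✗
review_id=95: ✗
review_id=96: ✗
review_id=97: ✗
review_id=98: ✗
review_id=99: ✗
review_id=100: ✗
review_id=101: ✗
ja_sum = 208
—
[fr_avg: lang IN ('fr', 'es', 'de') AND verified > 0]
review_id=90: ✗
review_id=91: ✗
review_id=92: ✗
review_id=93: ✓ → 220
review_id=94: ✓ → 111
review_id=95: ✓ → 168
review_id=96: ✓ → 236
review_id=97: ✗
review_id=98: ✗
review_id=99: ✗
review_id=100: ✗
review_id=101: ✗
fr_avg = (220 + 111 + 168 + 236) / 4 = 183.75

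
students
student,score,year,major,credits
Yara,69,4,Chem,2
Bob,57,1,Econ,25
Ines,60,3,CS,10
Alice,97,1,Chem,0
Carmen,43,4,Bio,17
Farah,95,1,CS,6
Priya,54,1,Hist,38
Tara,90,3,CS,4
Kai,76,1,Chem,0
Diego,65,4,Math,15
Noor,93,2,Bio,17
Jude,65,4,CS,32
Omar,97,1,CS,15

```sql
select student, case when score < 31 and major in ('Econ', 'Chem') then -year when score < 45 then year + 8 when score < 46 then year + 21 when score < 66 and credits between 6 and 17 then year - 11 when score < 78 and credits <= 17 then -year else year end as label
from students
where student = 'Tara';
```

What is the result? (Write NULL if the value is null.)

student = Tara: score=90, year=3, major=CS, credits=4.
score < 31 and major in ('Econ', 'Chem') → false
score < 45 → false
score < 46 → false
score < 66 and credits between 6 and 17 → false
score < 78 and credits <= 17 → false
No prior WHEN matched → ELSE → 3

3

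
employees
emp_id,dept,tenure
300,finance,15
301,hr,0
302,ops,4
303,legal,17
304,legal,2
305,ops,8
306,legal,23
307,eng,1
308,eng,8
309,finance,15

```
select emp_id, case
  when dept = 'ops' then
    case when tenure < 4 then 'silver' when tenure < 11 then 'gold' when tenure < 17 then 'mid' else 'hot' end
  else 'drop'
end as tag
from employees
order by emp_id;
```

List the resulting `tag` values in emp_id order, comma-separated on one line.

drop, drop, gold, drop, drop, gold, drop, drop, drop, drop

emp_id=300: dept='finance' → outer ELSE → drop
emp_id=301: dept='hr' → outer ELSE → drop
emp_id=302: dept='ops' → inner[tenure < 11] → gold
emp_id=303: dept='legal' → outer ELSE → drop
emp_id=304: dept='legal' → outer ELSE → drop
emp_id=305: dept='ops' → inner[tenure < 11] → gold
emp_id=306: dept='legal' → outer ELSE → drop
emp_id=307: dept='eng' → outer ELSE → drop
emp_id=308: dept='eng' → outer ELSE → drop
emp_id=309: dept='finance' → outer ELSE → drop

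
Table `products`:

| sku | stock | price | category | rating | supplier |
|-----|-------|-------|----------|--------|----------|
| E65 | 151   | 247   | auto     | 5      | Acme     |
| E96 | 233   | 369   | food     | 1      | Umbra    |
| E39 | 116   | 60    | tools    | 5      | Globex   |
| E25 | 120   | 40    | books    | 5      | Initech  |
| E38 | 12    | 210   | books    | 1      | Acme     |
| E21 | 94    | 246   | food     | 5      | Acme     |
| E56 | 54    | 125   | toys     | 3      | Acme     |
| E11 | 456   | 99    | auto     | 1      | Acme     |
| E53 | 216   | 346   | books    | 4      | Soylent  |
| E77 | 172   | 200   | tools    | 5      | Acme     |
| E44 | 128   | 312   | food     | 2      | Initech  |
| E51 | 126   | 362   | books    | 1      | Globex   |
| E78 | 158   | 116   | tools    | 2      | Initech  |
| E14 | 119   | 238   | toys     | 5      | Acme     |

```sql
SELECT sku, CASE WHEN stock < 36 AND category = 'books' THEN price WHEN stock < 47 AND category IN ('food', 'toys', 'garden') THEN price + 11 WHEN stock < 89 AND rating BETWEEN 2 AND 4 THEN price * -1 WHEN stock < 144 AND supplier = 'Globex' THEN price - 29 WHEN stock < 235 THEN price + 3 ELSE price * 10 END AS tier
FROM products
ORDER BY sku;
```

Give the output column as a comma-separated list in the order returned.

990, 241, 249, 43, 210, 31, 315, 333, 349, -125, 250, 203, 119, 372

sku=E11: ELSE → 990
sku=E14: stock < 235 → 241
sku=E21: stock < 235 → 249
sku=E25: stock < 235 → 43
sku=E38: stock < 36 AND category = 'books' → 210
sku=E39: stock < 144 AND supplier = 'Globex' → 31
sku=E44: stock < 235 → 315
sku=E51: stock < 144 AND supplier = 'Globex' → 333
sku=E53: stock < 235 → 349
sku=E56: stock < 89 AND rating BETWEEN 2 AND 4 → -125
sku=E65: stock < 235 → 250
sku=E77: stock < 235 → 203
sku=E78: stock < 235 → 119
sku=E96: stock < 235 → 372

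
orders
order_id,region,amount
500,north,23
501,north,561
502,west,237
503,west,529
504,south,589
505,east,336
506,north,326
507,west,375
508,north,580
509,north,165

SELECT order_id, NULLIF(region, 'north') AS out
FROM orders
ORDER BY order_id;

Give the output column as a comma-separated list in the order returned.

NULL, NULL, west, west, south, east, NULL, west, NULL, NULL

order_id=500: region=north vs north: equal → NULL
order_id=501: region=north vs north: equal → NULL
order_id=502: region=west vs north: differ → west
order_id=503: region=west vs north: differ → west
order_id=504: region=south vs north: differ → south
order_id=505: region=east vs north: differ → east
order_id=506: region=north vs north: equal → NULL
order_id=507: region=west vs north: differ → west
order_id=508: region=north vs north: equal → NULL
order_id=509: region=north vs north: equal → NULL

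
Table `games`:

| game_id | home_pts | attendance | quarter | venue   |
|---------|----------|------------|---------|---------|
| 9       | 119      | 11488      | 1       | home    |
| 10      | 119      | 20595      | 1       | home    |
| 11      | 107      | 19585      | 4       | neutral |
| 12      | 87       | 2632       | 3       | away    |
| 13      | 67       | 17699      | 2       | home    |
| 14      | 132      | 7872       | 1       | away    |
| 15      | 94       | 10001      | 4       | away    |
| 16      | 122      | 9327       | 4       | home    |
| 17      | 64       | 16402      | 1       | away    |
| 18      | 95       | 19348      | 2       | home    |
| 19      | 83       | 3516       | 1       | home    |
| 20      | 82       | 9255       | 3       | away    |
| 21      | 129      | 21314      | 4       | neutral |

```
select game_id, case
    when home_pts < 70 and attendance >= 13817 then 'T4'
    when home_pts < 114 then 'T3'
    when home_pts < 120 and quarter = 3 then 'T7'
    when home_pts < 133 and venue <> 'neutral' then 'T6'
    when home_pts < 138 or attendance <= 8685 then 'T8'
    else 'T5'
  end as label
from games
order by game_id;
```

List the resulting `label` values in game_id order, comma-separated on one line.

T6, T6, T3, T3, T4, T6, T3, T6, T4, T3, T3, T3, T8

game_id=9: home_pts < 133 and venue <> 'neutral' → T6
game_id=10: home_pts < 133 and venue <> 'neutral' → T6
game_id=11: home_pts < 114 → T3
game_id=12: home_pts < 114 → T3
game_id=13: home_pts < 70 and attendance >= 13817 → T4
game_id=14: home_pts < 133 and venue <> 'neutral' → T6
game_id=15: home_pts < 114 → T3
game_id=16: home_pts < 133 and venue <> 'neutral' → T6
game_id=17: home_pts < 70 and attendance >= 13817 → T4
game_id=18: home_pts < 114 → T3
game_id=19: home_pts < 114 → T3
game_id=20: home_pts < 114 → T3
game_id=21: home_pts < 138 or attendance <= 8685 → T8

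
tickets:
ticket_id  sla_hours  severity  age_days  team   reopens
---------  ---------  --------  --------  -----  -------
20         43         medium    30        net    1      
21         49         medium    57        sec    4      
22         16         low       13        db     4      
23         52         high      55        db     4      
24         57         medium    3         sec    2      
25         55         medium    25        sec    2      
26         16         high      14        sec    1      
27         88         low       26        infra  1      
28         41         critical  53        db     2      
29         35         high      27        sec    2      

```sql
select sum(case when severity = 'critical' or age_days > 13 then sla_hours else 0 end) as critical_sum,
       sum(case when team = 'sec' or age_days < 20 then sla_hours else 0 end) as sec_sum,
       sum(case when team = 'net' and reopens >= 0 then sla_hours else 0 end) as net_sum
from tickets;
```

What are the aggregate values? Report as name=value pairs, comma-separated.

critical_sum=379, sec_sum=228, net_sum=43

[critical_sum: severity = 'critical' or age_days > 13]
ticket_id=20: ✓ → 43
ticket_id=21: ✓ → 49
ticket_id=22: ✗
ticket_id=23: ✓ → 52
ticket_id=24: ✗
ticket_id=25: ✓ → 55
ticket_id=26: ✓ → 16
ticket_id=27: ✓ → 88
ticket_id=28: ✓ → 41
ticket_id=29: ✓ → 35
critical_sum = 43 + 49 + 52 + 55 + 16 + 88 + 41 + 35 = 379
—
[sec_sum: team = 'sec' or age_days < 20]
ticket_id=20: ✗
ticket_id=21: ✓ → 49
ticket_id=22: ✓ → 16
ticket_id=23: ✗
ticket_id=24: ✓ → 57
ticket_id=25: ✓ → 55
ticket_id=26: ✓ → 16
ticket_id=27: ✗
ticket_id=28: ✗
ticket_id=29: ✓ → 35
sec_sum = 49 + 16 + 57 + 55 + 16 + 35 = 228
—
[net_sum: team = 'net' and reopens >= 0]
ticket_id=20: ✓ → 43
ticket_id=21: ✗
ticket_id=22: ✗
ticket_id=23: ✗
ticket_id=24: ✗
ticket_id=25: ✗
ticket_id=26: ✗
ticket_id=27: ✗
ticket_id=28: ✗
ticket_id=29: ✗
net_sum = 43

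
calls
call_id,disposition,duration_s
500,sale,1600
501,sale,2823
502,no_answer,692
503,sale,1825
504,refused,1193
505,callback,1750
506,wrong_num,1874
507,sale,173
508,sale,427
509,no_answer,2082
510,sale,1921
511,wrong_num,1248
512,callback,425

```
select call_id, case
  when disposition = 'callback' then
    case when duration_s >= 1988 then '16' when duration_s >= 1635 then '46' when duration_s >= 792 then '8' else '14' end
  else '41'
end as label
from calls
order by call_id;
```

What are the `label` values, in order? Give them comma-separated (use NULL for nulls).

41, 41, 41, 41, 41, 46, 41, 41, 41, 41, 41, 41, 14

call_id=500: disposition='sale' → outer ELSE → 41
call_id=501: disposition='sale' → outer ELSE → 41
call_id=502: disposition='no_answer' → outer ELSE → 41
call_id=503: disposition='sale' → outer ELSE → 41
call_id=504: disposition='refused' → outer ELSE → 41
call_id=505: disposition='callback' → inner[duration_s >= 1635] → 46
call_id=506: disposition='wrong_num' → outer ELSE → 41
call_id=507: disposition='sale' → outer ELSE → 41
call_id=508: disposition='sale' → outer ELSE → 41
call_id=509: disposition='no_answer' → outer ELSE → 41
call_id=510: disposition='sale' → outer ELSE → 41
call_id=511: disposition='wrong_num' → outer ELSE → 41
call_id=512: disposition='callback' → inner[ELSE] → 14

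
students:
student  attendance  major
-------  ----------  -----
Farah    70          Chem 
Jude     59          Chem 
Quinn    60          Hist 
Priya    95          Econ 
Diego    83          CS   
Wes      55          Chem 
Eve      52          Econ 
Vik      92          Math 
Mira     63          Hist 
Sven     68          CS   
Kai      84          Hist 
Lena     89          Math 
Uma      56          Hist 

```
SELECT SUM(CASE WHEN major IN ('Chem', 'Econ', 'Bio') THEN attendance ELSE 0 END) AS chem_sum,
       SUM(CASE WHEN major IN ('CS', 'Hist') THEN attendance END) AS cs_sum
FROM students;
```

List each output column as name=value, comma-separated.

chem_sum=331, cs_sum=414

[chem_sum: major IN ('Chem', 'Econ', 'Bio')]
student=Farah: ✓ → 70
student=Jude: ✓ → 59
student=Quinn: ✗
student=Priya: ✓ → 95
student=Diego: ✗
student=Wes: ✓ → 55
student=Eve: ✓ → 52
student=Vik: ✗
student=Mira: ✗
student=Sven: ✗
student=Kai: ✗
student=Lena: ✗
student=Uma: ✗
chem_sum = 70 + 59 + 95 + 55 + 52 = 331
—
[cs_sum: major IN ('CS', 'Hist')]
student=Farah: ✗
student=Jude: ✗
student=Quinn: ✓ → 60
student=Priya: ✗
student=Diego: ✓ → 83
student=Wes: ✗
student=Eve: ✗
student=Vik: ✗
student=Mira: ✓ → 63
student=Sven: ✓ → 68
student=Kai: ✓ → 84
student=Lena: ✗
student=Uma: ✓ → 56
cs_sum = 60 + 83 + 63 + 68 + 84 + 56 = 414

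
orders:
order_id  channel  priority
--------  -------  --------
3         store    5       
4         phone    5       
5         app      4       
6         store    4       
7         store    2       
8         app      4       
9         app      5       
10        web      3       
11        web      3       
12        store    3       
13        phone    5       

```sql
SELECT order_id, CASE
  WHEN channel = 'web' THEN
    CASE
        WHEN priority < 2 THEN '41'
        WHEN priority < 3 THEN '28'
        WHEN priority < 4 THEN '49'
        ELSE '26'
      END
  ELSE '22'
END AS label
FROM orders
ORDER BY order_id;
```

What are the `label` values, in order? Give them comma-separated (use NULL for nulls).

order_id=3: channel='store' → outer ELSE → 22
order_id=4: channel='phone' → outer ELSE → 22
order_id=5: channel='app' → outer ELSE → 22
order_id=6: channel='store' → outer ELSE → 22
order_id=7: channel='store' → outer ELSE → 22
order_id=8: channel='app' → outer ELSE → 22
order_id=9: channel='app' → outer ELSE → 22
order_id=10: channel='web' → inner[priority < 4] → 49
order_id=11: channel='web' → inner[priority < 4] → 49
order_id=12: channel='store' → outer ELSE → 22
order_id=13: channel='phone' → outer ELSE → 22

22, 22, 22, 22, 22, 22, 22, 49, 49, 22, 22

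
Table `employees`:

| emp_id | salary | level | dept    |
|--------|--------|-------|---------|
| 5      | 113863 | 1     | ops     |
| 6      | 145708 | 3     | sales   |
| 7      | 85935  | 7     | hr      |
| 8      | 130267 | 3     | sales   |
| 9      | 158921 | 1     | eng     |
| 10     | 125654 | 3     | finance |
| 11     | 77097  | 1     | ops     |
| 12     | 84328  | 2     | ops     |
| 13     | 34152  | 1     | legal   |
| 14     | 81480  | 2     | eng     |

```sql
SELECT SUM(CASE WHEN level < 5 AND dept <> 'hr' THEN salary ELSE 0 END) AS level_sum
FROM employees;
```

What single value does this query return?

emp_id=5: ✓ → 113863
emp_id=6: ✓ → 145708
emp_id=7: ✗
emp_id=8: ✓ → 130267
emp_id=9: ✓ → 158921
emp_id=10: ✓ → 125654
emp_id=11: ✓ → 77097
emp_id=12: ✓ → 84328
emp_id=13: ✓ → 34152
emp_id=14: ✓ → 81480
level_sum = 113863 + 145708 + 130267 + 158921 + 125654 + 77097 + 84328 + 34152 + 81480 = 951470

951470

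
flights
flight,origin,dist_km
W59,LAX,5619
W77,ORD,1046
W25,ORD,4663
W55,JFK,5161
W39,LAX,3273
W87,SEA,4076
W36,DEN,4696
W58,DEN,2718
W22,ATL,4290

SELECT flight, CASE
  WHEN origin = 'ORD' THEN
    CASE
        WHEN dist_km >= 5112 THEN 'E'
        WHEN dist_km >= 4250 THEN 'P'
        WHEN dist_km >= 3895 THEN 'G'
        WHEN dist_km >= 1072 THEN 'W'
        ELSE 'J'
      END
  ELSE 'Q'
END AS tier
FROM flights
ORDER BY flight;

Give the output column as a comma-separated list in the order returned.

flight=W22: origin='ATL' → outer ELSE → Q
flight=W25: origin='ORD' → inner[dist_km >= 4250] → P
flight=W36: origin='DEN' → outer ELSE → Q
flight=W39: origin='LAX' → outer ELSE → Q
flight=W55: origin='JFK' → outer ELSE → Q
flight=W58: origin='DEN' → outer ELSE → Q
flight=W59: origin='LAX' → outer ELSE → Q
flight=W77: origin='ORD' → inner[ELSE] → J
flight=W87: origin='SEA' → outer ELSE → Q

Q, P, Q, Q, Q, Q, Q, J, Q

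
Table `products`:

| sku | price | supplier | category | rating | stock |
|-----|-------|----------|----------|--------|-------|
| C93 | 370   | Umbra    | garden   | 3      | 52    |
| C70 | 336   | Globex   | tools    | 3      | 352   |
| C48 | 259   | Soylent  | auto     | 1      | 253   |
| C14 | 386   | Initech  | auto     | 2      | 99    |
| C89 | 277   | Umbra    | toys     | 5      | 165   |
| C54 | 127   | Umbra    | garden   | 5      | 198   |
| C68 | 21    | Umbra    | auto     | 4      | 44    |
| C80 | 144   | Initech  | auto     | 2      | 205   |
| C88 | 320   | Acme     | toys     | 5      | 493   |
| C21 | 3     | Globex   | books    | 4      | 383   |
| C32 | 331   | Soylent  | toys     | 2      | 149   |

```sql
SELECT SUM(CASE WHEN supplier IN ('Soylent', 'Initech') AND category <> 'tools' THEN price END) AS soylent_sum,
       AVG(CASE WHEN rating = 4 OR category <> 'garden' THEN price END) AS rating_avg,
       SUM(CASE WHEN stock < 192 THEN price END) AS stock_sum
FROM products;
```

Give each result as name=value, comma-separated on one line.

soylent_sum=1120, rating_avg=230.7777777778, stock_sum=1385

[soylent_sum: supplier IN ('Soylent', 'Initech') AND category <> 'tools']
sku=C93: ✗
sku=C70: ✗
sku=C48: ✓ → 259
sku=C14: ✓ → 386
sku=C89: ✗
sku=C54: ✗
sku=C68: ✗
sku=C80: ✓ → 144
sku=C88: ✗
sku=C21: ✗
sku=C32: ✓ → 331
soylent_sum = 259 + 386 + 144 + 331 = 1120
—
[rating_avg: rating = 4 OR category <> 'garden']
sku=C93: ✗
sku=C70: ✓ → 336
sku=C48: ✓ → 259
sku=C14: ✓ → 386
sku=C89: ✓ → 277
sku=C54: ✗
sku=C68: ✓ → 21
sku=C80: ✓ → 144
sku=C88: ✓ → 320
sku=C21: ✓ → 3
sku=C32: ✓ → 331
rating_avg = (336 + 259 + 386 + 277 + 21 + 144 + 320 + 3 + 331) / 9 = 230.7777777778
—
[stock_sum: stock < 192]
sku=C93: ✓ → 370
sku=C70: ✗
sku=C48: ✗
sku=C14: ✓ → 386
sku=C89: ✓ → 277
sku=C54: ✗
sku=C68: ✓ → 21
sku=C80: ✗
sku=C88: ✗
sku=C21: ✗
sku=C32: ✓ → 331
stock_sum = 370 + 386 + 277 + 21 + 331 = 1385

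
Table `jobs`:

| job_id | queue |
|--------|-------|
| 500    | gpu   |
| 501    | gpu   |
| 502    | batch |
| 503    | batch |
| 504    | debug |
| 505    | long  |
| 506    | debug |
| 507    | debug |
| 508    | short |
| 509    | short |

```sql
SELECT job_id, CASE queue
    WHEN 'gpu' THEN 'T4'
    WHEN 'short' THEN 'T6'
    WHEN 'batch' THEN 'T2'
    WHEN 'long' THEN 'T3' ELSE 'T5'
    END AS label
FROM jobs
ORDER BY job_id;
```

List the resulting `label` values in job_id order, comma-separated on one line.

T4, T4, T2, T2, T5, T3, T5, T5, T6, T6

job_id=500: queue='gpu' → T4
job_id=501: queue='gpu' → T4
job_id=502: queue='batch' → T2
job_id=503: queue='batch' → T2
job_id=504: ELSE → T5
job_id=505: queue='long' → T3
job_id=506: ELSE → T5
job_id=507: ELSE → T5
job_id=508: queue='short' → T6
job_id=509: queue='short' → T6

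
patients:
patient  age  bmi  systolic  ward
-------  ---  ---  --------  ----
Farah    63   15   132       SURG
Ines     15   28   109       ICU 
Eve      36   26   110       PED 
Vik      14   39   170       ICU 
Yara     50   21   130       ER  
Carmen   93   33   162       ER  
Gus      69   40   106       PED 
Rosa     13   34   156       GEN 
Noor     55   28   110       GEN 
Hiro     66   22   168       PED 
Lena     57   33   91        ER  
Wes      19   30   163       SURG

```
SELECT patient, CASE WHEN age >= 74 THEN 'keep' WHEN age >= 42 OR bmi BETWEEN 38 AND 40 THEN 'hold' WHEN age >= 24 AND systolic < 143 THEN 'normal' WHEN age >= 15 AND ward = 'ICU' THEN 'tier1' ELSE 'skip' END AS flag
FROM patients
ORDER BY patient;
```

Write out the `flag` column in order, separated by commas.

keep, normal, hold, hold, hold, tier1, hold, hold, skip, hold, skip, hold

patient=Carmen: age >= 74 → keep
patient=Eve: age >= 24 AND systolic < 143 → normal
patient=Farah: age >= 42 OR bmi BETWEEN 38 AND 40 → hold
patient=Gus: age >= 42 OR bmi BETWEEN 38 AND 40 → hold
patient=Hiro: age >= 42 OR bmi BETWEEN 38 AND 40 → hold
patient=Ines: age >= 15 AND ward = 'ICU' → tier1
patient=Lena: age >= 42 OR bmi BETWEEN 38 AND 40 → hold
patient=Noor: age >= 42 OR bmi BETWEEN 38 AND 40 → hold
patient=Rosa: ELSE → skip
patient=Vik: age >= 42 OR bmi BETWEEN 38 AND 40 → hold
patient=Wes: ELSE → skip
patient=Yara: age >= 42 OR bmi BETWEEN 38 AND 40 → hold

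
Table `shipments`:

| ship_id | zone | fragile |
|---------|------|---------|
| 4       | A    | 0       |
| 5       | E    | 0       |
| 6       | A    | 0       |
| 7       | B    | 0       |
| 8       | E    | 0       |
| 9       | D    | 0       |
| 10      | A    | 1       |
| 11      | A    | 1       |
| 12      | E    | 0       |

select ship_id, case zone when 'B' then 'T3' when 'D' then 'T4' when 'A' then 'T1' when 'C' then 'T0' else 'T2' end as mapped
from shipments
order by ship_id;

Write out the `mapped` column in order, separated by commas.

T1, T2, T1, T3, T2, T4, T1, T1, T2

ship_id=4: zone='A' → T1
ship_id=5: ELSE → T2
ship_id=6: zone='A' → T1
ship_id=7: zone='B' → T3
ship_id=8: ELSE → T2
ship_id=9: zone='D' → T4
ship_id=10: zone='A' → T1
ship_id=11: zone='A' → T1
ship_id=12: ELSE → T2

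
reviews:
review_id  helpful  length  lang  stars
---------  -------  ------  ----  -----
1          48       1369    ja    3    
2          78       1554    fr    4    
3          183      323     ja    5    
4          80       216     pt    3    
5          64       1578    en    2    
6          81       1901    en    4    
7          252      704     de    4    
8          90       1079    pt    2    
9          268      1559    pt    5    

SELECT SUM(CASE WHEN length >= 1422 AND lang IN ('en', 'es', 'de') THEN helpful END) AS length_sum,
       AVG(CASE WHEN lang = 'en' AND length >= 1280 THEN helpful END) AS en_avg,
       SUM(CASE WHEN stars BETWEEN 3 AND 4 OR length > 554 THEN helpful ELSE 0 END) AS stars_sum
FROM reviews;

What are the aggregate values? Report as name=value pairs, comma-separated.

[length_sum: length >= 1422 AND lang IN ('en', 'es', 'de')]
review_id=1: ✗
review_id=2: ✗
review_id=3: ✗
review_id=4: ✗
review_id=5: ✓ → 64
review_id=6: ✓ → 81
review_id=7: ✗
review_id=8: ✗
review_id=9: ✗
length_sum = 64 + 81 = 145
—
[en_avg: lang = 'en' AND length >= 1280]
review_id=1: ✗
review_id=2: ✗
review_id=3: ✗
review_id=4: ✗
review_id=5: ✓ → 64
review_id=6: ✓ → 81
review_id=7: ✗
review_id=8: ✗
review_id=9: ✗
en_avg = (64 + 81) / 2 = 72.5
—
[stars_sum: stars BETWEEN 3 AND 4 OR length > 554]
review_id=1: ✓ → 48
review_id=2: ✓ → 78
review_id=3: ✗
review_id=4: ✓ → 80
review_id=5: ✓ → 64
review_id=6: ✓ → 81
review_id=7: ✓ → 252
review_id=8: ✓ → 90
review_id=9: ✓ → 268
stars_sum = 48 + 78 + 80 + 64 + 81 + 252 + 90 + 268 = 961

length_sum=145, en_avg=72.5, stars_sum=961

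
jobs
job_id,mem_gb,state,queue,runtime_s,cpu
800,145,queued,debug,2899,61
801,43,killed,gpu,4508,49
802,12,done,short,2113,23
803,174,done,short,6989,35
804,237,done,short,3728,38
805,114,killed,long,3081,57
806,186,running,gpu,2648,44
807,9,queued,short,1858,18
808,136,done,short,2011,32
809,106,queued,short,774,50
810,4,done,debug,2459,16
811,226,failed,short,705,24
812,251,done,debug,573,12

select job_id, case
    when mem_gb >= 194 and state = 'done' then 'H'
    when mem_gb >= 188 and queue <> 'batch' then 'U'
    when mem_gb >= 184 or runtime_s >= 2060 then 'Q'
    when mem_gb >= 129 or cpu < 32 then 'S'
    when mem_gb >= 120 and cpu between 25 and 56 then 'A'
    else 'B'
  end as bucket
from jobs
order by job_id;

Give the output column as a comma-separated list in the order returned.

job_id=800: mem_gb >= 184 or runtime_s >= 2060 → Q
job_id=801: mem_gb >= 184 or runtime_s >= 2060 → Q
job_id=802: mem_gb >= 184 or runtime_s >= 2060 → Q
job_id=803: mem_gb >= 184 or runtime_s >= 2060 → Q
job_id=804: mem_gb >= 194 and state = 'done' → H
job_id=805: mem_gb >= 184 or runtime_s >= 2060 → Q
job_id=806: mem_gb >= 184 or runtime_s >= 2060 → Q
job_id=807: mem_gb >= 129 or cpu < 32 → S
job_id=808: mem_gb >= 129 or cpu < 32 → S
job_id=809: ELSE → B
job_id=810: mem_gb >= 184 or runtime_s >= 2060 → Q
job_id=811: mem_gb >= 188 and queue <> 'batch' → U
job_id=812: mem_gb >= 194 and state = 'done' → H

Q, Q, Q, Q, H, Q, Q, S, S, B, Q, U, H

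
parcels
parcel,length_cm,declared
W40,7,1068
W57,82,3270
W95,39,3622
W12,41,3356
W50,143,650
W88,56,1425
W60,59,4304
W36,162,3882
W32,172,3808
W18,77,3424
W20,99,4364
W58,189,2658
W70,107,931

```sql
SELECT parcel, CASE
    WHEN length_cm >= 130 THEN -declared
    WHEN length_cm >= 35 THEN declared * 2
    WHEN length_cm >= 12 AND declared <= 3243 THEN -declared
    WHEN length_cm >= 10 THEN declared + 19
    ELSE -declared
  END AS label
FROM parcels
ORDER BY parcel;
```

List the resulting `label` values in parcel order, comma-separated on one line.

6712, 6848, 8728, -3808, -3882, -1068, -650, 6540, -2658, 8608, 1862, 2850, 7244

parcel=W12: length_cm >= 35 → 6712
parcel=W18: length_cm >= 35 → 6848
parcel=W20: length_cm >= 35 → 8728
parcel=W32: length_cm >= 130 → -3808
parcel=W36: length_cm >= 130 → -3882
parcel=W40: ELSE → -1068
parcel=W50: length_cm >= 130 → -650
parcel=W57: length_cm >= 35 → 6540
parcel=W58: length_cm >= 130 → -2658
parcel=W60: length_cm >= 35 → 8608
parcel=W70: length_cm >= 35 → 1862
parcel=W88: length_cm >= 35 → 2850
parcel=W95: length_cm >= 35 → 7244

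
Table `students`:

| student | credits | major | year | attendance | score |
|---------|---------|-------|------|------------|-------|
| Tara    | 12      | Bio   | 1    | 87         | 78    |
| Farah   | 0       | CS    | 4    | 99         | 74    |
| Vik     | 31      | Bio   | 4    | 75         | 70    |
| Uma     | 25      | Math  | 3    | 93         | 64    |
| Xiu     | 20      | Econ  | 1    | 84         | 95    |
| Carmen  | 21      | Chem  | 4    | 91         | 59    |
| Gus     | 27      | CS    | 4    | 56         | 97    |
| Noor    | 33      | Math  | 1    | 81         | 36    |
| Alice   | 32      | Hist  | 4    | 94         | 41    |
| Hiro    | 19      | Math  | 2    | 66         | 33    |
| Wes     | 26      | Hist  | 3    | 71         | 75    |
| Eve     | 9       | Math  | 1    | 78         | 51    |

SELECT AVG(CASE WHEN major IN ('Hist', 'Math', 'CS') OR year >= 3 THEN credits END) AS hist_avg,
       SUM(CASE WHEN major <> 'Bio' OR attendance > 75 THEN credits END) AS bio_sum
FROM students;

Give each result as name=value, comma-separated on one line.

hist_avg=22.3, bio_sum=224

[hist_avg: major IN ('Hist', 'Math', 'CS') OR year >= 3]
student=Tara: ✗
student=Farah: ✓ → 0
student=Vik: ✓ → 31
student=Uma: ✓ → 25
student=Xiu: ✗
student=Carmen: ✓ → 21
student=Gus: ✓ → 27
student=Noor: ✓ → 33
student=Alice: ✓ → 32
student=Hiro: ✓ → 19
student=Wes: ✓ → 26
student=Eve: ✓ → 9
hist_avg = (0 + 31 + 25 + 21 + 27 + 33 + 32 + 19 + 26 + 9) / 10 = 22.3
—
[bio_sum: major <> 'Bio' OR attendance > 75]
student=Tara: ✓ → 12
student=Farah: ✓ → 0
student=Vik: ✗
student=Uma: ✓ → 25
student=Xiu: ✓ → 20
student=Carmen: ✓ → 21
student=Gus: ✓ → 27
student=Noor: ✓ → 33
student=Alice: ✓ → 32
student=Hiro: ✓ → 19
student=Wes: ✓ → 26
student=Eve: ✓ → 9
bio_sum = 12 + 25 + 20 + 21 + 27 + 33 + 32 + 19 + 26 + 9 = 224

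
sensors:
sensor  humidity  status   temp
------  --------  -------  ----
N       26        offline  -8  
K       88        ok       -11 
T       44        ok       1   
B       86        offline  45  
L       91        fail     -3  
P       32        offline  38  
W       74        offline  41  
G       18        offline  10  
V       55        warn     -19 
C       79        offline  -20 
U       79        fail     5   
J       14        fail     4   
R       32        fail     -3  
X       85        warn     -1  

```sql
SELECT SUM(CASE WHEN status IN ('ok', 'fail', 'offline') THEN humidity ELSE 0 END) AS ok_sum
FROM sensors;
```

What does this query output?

sensor=N: ✓ → 26
sensor=K: ✓ → 88
sensor=T: ✓ → 44
sensor=B: ✓ → 86
sensor=L: ✓ → 91
sensor=P: ✓ → 32
sensor=W: ✓ → 74
sensor=G: ✓ → 18
sensor=V: ✗
sensor=C: ✓ → 79
sensor=U: ✓ → 79
sensor=J: ✓ → 14
sensor=R: ✓ → 32
sensor=X: ✗
ok_sum = 26 + 88 + 44 + 86 + 91 + 32 + 74 + 18 + 79 + 79 + 14 + 32 = 663

663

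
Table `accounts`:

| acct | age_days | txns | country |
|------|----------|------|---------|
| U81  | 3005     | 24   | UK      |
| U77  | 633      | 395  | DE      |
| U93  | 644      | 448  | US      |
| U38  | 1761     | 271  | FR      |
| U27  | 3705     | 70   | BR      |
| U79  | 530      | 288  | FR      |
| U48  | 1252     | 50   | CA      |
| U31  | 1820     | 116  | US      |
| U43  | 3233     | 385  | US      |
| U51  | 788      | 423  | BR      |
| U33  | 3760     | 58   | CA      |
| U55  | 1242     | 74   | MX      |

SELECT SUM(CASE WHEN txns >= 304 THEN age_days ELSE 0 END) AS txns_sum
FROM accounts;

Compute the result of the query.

5298

acct=U81: ✗
acct=U77: ✓ → 633
acct=U93: ✓ → 644
acct=U38: ✗
acct=U27: ✗
acct=U79: ✗
acct=U48: ✗
acct=U31: ✗
acct=U43: ✓ → 3233
acct=U51: ✓ → 788
acct=U33: ✗
acct=U55: ✗
txns_sum = 633 + 644 + 3233 + 788 = 5298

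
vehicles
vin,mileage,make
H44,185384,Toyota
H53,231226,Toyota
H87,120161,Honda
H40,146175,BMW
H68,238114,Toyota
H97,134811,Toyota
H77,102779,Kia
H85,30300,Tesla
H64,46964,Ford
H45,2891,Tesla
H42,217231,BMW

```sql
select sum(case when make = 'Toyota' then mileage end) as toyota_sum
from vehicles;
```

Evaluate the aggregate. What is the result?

vin=H44: ✓ → 185384
vin=H53: ✓ → 231226
vin=H87: ✗
vin=H40: ✗
vin=H68: ✓ → 238114
vin=H97: ✓ → 134811
vin=H77: ✗
vin=H85: ✗
vin=H64: ✗
vin=H45: ✗
vin=H42: ✗
toyota_sum = 185384 + 231226 + 238114 + 134811 = 789535

789535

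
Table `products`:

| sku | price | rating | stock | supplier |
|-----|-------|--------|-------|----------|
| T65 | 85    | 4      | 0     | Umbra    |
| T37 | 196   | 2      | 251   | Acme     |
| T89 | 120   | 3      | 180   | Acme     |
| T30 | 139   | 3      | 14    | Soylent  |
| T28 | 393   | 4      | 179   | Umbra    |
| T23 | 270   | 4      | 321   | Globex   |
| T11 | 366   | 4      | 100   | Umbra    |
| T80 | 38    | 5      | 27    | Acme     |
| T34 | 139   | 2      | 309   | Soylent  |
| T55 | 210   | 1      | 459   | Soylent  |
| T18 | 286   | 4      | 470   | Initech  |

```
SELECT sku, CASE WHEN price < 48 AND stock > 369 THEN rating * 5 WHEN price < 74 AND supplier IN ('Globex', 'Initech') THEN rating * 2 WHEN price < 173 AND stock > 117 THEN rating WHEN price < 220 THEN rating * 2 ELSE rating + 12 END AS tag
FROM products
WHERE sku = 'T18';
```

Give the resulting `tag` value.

16

sku = T18: price=286, rating=4, stock=470, supplier=Initech.
price < 48 AND stock > 369 → false
price < 74 AND supplier IN ('Globex', 'Initech') → false
price < 173 AND stock > 117 → false
price < 220 → false
No prior WHEN matched → ELSE → 16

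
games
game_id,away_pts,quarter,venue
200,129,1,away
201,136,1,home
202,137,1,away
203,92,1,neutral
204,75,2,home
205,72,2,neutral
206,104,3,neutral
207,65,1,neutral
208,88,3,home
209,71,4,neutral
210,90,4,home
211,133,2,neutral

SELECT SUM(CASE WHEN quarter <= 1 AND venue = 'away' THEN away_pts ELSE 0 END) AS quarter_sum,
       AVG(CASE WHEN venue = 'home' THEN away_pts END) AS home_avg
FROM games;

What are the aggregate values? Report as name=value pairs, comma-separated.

[quarter_sum: quarter <= 1 AND venue = 'away']
game_id=200: ✓ → 129
game_id=201: ✗
game_id=202: ✓ → 137
game_id=203: ✗
game_id=204: ✗
game_id=205: ✗
game_id=206: ✗
game_id=207: ✗
game_id=208: ✗
game_id=209: ✗
game_id=210: ✗
game_id=211: ✗
quarter_sum = 129 + 137 = 266
—
[home_avg: venue = 'home']
game_id=200: ✗
game_id=201: ✓ → 136
game_id=202: ✗
game_id=203: ✗
game_id=204: ✓ → 75
game_id=205: ✗
game_id=206: ✗
game_id=207: ✗
game_id=208: ✓ → 88
game_id=209: ✗
game_id=210: ✓ → 90
game_id=211: ✗
home_avg = (136 + 75 + 88 + 90) / 4 = 97.25

quarter_sum=266, home_avg=97.25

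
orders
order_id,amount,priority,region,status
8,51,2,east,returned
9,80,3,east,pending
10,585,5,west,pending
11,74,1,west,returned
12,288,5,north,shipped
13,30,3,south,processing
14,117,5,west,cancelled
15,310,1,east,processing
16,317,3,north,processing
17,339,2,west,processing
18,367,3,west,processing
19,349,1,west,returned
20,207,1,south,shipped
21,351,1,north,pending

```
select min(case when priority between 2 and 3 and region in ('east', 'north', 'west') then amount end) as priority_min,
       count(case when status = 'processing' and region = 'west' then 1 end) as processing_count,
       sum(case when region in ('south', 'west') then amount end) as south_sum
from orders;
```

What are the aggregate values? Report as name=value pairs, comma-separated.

priority_min=51, processing_count=2, south_sum=2068

[priority_min: priority between 2 and 3 and region in ('east', 'north', 'west')]
order_id=8: ✓ → 51
order_id=9: ✓ → 80
order_id=10: ✗
order_id=11: ✗
order_id=12: ✗
order_id=13: ✗
order_id=14: ✗
order_id=15: ✗
order_id=16: ✓ → 317
order_id=17: ✓ → 339
order_id=18: ✓ → 367
order_id=19: ✗
order_id=20: ✗
order_id=21: ✗
priority_min = MIN(51, 80, 317, 339, 367) = 51
—
[processing_count: status = 'processing' and region = 'west']
order_id=8: ✗
order_id=9: ✗
order_id=10: ✗
order_id=11: ✗
order_id=12: ✗
order_id=13: ✗
order_id=14: ✗
order_id=15: ✗
order_id=16: ✗
order_id=17: ✓ → 1
order_id=18: ✓ → 1
order_id=19: ✗
order_id=20: ✗
order_id=21: ✗
processing_count = COUNT(1, 1) = 2
—
[south_sum: region in ('south', 'west')]
order_id=8: ✗
order_id=9: ✗
order_id=10: ✓ → 585
order_id=11: ✓ → 74
order_id=12: ✗
order_id=13: ✓ → 30
order_id=14: ✓ → 117
order_id=15: ✗
order_id=16: ✗
order_id=17: ✓ → 339
order_id=18: ✓ → 367
order_id=19: ✓ → 349
order_id=20: ✓ → 207
order_id=21: ✗
south_sum = 585 + 74 + 30 + 117 + 339 + 367 + 349 + 207 = 2068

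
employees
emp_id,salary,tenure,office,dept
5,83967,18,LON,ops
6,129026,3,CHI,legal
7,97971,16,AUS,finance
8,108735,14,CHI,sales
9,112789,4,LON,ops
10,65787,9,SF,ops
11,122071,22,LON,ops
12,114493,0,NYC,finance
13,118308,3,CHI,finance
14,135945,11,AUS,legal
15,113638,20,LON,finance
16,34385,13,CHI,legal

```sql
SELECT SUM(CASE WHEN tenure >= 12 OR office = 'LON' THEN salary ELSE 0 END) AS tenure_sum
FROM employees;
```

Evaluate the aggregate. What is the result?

emp_id=5: ✓ → 83967
emp_id=6: ✗
emp_id=7: ✓ → 97971
emp_id=8: ✓ → 108735
emp_id=9: ✓ → 112789
emp_id=10: ✗
emp_id=11: ✓ → 122071
emp_id=12: ✗
emp_id=13: ✗
emp_id=14: ✗
emp_id=15: ✓ → 113638
emp_id=16: ✓ → 34385
tenure_sum = 83967 + 97971 + 108735 + 112789 + 122071 + 113638 + 34385 = 673556

673556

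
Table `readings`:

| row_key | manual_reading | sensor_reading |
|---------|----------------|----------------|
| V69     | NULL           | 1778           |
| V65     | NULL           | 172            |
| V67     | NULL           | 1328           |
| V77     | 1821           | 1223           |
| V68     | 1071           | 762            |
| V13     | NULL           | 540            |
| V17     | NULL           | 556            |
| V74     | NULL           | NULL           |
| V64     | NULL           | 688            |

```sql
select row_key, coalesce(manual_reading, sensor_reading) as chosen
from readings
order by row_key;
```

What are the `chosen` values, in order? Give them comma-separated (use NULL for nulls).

row_key=V13: manual_reading=NULL, sensor_reading=540 → 540
row_key=V17: manual_reading=NULL, sensor_reading=556 → 556
row_key=V64: manual_reading=NULL, sensor_reading=688 → 688
row_key=V65: manual_reading=NULL, sensor_reading=172 → 172
row_key=V67: manual_reading=NULL, sensor_reading=1328 → 1328
row_key=V68: manual_reading=1071 → 1071
row_key=V69: manual_reading=NULL, sensor_reading=1778 → 1778
row_key=V74: manual_reading=NULL, sensor_reading=NULL (all NULL) → NULL
row_key=V77: manual_reading=1821 → 1821

540, 556, 688, 172, 1328, 1071, 1778, NULL, 1821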